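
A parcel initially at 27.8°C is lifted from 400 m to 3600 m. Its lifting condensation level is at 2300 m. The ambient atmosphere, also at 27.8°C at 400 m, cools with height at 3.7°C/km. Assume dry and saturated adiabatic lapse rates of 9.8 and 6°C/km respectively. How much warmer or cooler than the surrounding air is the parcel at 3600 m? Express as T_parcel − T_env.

Parcel:
  Dry to 2300 m: -9.8 × 1.9 km = -18.62°C, so T = 9.18°C.
  Saturated to 3600 m: -6 × 1.3 km = -7.8°C, so T = 1.38°C.
Environment:
  Environment to 3600 m: -3.7 × 3.2 km = -11.84°C, so T = 15.96°C.
T_parcel − T_env = 1.38 − 15.96 = -14.58°C

-14.58°C (parcel cooler than environment)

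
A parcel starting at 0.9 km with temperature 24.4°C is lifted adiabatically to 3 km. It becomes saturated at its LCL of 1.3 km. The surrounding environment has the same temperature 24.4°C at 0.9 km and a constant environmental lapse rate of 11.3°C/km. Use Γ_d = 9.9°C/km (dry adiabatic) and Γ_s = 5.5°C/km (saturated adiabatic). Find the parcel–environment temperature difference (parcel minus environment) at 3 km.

+10.42°C (parcel warmer than environment)

Parcel:
  From 900 m to 1300 m (dry): cools by 9.9 × 0.4 = 3.96°C, giving 20.44°C.
  From 1300 m to 3000 m (saturated): cools by 5.5 × 1.7 = 9.35°C, giving 11.09°C.
Environment:
  From 900 m to 3000 m (environment): cools by 11.3 × 2.1 = 23.73°C, giving 0.67°C.
T_parcel − T_env = 11.09 − 0.67 = +10.42°C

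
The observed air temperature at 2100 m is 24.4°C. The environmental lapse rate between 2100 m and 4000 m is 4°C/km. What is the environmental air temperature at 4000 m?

Environmental to 4000 m: -4 × 1.9 km = -7.6°C, so T = 16.8°C.

16.8°C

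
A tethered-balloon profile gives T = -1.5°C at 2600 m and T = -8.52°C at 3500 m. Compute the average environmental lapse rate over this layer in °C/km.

Γ = −ΔT/Δz = (-1.5 − (-8.52)) / (3500 − 2600) m
  = 7.02°C / 0.9 km = 7.8°C/km

7.8°C/km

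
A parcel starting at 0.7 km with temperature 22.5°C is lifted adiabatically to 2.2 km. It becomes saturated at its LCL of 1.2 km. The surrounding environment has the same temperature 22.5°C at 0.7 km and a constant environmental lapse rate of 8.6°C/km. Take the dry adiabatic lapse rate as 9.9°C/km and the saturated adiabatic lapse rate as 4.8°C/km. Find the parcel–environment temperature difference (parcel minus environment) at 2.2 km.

+3.15°C (parcel warmer than environment)

Parcel:
  From 700 m to 1200 m (dry): cools by 9.9 × 0.5 = 4.95°C, giving 17.55°C.
  From 1200 m to 2200 m (saturated): cools by 4.8 × 1 = 4.8°C, giving 12.75°C.
Environment:
  From 700 m to 2200 m (environment): cools by 8.6 × 1.5 = 12.9°C, giving 9.6°C.
T_parcel − T_env = 12.75 − 9.6 = +3.15°C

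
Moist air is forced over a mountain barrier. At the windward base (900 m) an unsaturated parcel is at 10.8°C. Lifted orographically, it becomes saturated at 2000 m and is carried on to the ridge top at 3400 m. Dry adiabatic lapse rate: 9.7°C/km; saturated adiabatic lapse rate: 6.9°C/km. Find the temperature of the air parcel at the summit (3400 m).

-9.53°C

Dry to 2000 m: -9.7 × 1.1 km = -10.67°C, so T = 0.13°C.
Saturated to 3400 m: -6.9 × 1.4 km = -9.66°C, so T = -9.53°C.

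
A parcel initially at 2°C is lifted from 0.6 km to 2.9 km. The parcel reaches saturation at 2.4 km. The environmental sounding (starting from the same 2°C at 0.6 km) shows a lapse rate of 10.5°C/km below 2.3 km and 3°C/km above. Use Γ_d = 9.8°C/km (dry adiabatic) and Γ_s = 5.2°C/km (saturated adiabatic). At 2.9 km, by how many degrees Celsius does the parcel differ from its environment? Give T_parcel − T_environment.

-0.59°C (parcel cooler than environment)

Parcel:
  From 600 m to 2400 m (dry): cools by 9.8 × 1.8 = 17.64°C, giving -15.64°C.
  From 2400 m to 2900 m (saturated): cools by 5.2 × 0.5 = 2.6°C, giving -18.24°C.
Environment:
  From 600 m to 2300 m (environment, lower layer): cools by 10.5 × 1.7 = 17.85°C, giving -15.85°C.
  From 2300 m to 2900 m (environment, upper layer): cools by 3 × 0.6 = 1.8°C, giving -17.65°C.
T_parcel − T_env = -18.24 − (-17.65) = -0.59°C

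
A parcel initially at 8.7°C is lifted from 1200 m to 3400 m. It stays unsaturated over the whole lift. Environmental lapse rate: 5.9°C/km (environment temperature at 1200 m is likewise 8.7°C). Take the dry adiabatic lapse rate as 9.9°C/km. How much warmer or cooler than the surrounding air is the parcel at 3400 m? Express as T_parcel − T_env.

Parcel:
  1200 → 3400 m (dry, 9.9°C/km): ΔT = -9.9 × 2.2 = -21.78°C → T = -13.08°C
Environment:
  1200 → 3400 m (environment, 5.9°C/km): ΔT = -5.9 × 2.2 = -12.98°C → T = -4.28°C
T_parcel − T_env = -13.08 − (-4.28) = -8.8°C

-8.8°C (parcel cooler than environment)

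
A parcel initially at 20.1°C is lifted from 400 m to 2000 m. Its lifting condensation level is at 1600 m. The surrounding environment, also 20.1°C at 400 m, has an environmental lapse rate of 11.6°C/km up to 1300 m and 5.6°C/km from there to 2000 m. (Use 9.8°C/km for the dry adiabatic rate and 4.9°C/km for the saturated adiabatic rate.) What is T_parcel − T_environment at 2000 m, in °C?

Parcel:
  Dry to 1600 m: -9.8 × 1.2 km = -11.76°C, so T = 8.34°C.
  Saturated to 2000 m: -4.9 × 0.4 km = -1.96°C, so T = 6.38°C.
Environment:
  Environment, lower layer to 1300 m: -11.6 × 0.9 km = -10.44°C, so T = 9.66°C.
  Environment, upper layer to 2000 m: -5.6 × 0.7 km = -3.92°C, so T = 5.74°C.
T_parcel − T_env = 6.38 − 5.74 = +0.64°C

+0.64°C (parcel warmer than environment)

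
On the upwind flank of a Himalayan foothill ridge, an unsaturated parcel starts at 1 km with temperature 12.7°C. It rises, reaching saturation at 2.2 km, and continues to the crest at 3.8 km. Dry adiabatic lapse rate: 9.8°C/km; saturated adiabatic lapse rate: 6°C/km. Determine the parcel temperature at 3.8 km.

-8.66°C

From 1000 m to 2200 m (dry): cools by 9.8 × 1.2 = 11.76°C, giving 0.94°C.
From 2200 m to 3800 m (saturated): cools by 6 × 1.6 = 9.6°C, giving -8.66°C.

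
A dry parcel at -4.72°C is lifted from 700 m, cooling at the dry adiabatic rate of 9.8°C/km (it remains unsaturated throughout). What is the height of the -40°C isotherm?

Height above start = (-4.72 − (-40)) / 9.8 = 3.6 km
Altitude = 700 m + 3600 m = 4300 m

4300 m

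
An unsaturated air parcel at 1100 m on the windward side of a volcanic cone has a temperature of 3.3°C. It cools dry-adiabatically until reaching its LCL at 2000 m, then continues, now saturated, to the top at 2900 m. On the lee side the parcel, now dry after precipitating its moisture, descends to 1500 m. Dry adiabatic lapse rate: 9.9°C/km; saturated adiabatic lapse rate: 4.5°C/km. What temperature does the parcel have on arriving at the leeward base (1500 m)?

4.2°C

Dry to 2000 m: -9.9 × 0.9 km = -8.91°C, so T = -5.61°C.
Saturated to 2900 m: -4.5 × 0.9 km = -4.05°C, so T = -9.66°C.
Dry descent to 1500 m: +9.9 × 1.4 km = +13.86°C, so T = 4.2°C.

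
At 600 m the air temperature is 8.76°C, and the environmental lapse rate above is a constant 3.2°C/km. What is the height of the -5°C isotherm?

4900 m

Height above start = (8.76 − (-5)) / 3.2 = 4.3 km
Altitude = 600 m + 4300 m = 4900 m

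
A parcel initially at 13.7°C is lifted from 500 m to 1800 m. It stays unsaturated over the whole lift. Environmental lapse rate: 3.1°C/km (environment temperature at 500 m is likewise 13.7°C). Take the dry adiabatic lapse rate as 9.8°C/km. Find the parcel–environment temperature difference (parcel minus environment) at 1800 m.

-8.71°C (parcel cooler than environment)

Parcel:
  From 500 m to 1800 m (dry): cools by 9.8 × 1.3 = 12.74°C, giving 0.96°C.
Environment:
  From 500 m to 1800 m (environment): cools by 3.1 × 1.3 = 4.03°C, giving 9.67°C.
T_parcel − T_env = 0.96 − 9.67 = -8.71°C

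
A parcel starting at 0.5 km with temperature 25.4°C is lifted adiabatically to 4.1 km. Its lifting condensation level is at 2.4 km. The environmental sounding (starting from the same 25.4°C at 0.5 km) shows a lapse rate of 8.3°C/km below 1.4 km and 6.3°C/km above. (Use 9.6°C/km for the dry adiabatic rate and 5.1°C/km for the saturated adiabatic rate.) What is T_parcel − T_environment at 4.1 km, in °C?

Parcel:
  500–2400 m, dry: Δz = 1.9 km ⇒ ΔT = -18.24°C; T = 7.16°C
  2400–4100 m, saturated: Δz = 1.7 km ⇒ ΔT = -8.67°C; T = -1.51°C
Environment:
  500–1400 m, environment, lower layer: Δz = 0.9 km ⇒ ΔT = -7.47°C; T = 17.93°C
  1400–4100 m, environment, upper layer: Δz = 2.7 km ⇒ ΔT = -17.01°C; T = 0.92°C
T_parcel − T_env = -1.51 − 0.92 = -2.43°C

-2.43°C (parcel cooler than environment)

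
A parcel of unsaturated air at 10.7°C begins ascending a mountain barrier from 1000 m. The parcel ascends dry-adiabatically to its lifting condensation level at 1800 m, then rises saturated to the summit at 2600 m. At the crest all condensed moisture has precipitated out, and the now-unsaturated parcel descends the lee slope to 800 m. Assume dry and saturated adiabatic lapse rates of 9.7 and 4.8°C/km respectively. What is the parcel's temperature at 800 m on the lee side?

1000 → 1800 m (dry, 9.7°C/km): ΔT = -9.7 × 0.8 = -7.76°C → T = 2.94°C
1800 → 2600 m (saturated, 4.8°C/km): ΔT = -4.8 × 0.8 = -3.84°C → T = -0.9°C
2600 → 800 m (dry descent, 9.7°C/km): ΔT = +9.7 × 1.8 = +17.46°C → T = 16.56°C

16.56°C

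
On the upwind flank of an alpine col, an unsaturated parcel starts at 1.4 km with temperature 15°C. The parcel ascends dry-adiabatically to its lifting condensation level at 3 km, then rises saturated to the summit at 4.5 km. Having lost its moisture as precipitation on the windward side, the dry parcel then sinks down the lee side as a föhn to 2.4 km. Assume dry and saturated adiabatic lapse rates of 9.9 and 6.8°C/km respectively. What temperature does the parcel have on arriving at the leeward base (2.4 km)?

9.75°C

1400 → 3000 m (dry, 9.9°C/km): ΔT = -9.9 × 1.6 = -15.84°C → T = -0.84°C
3000 → 4500 m (saturated, 6.8°C/km): ΔT = -6.8 × 1.5 = -10.2°C → T = -11.04°C
4500 → 2400 m (dry descent, 9.9°C/km): ΔT = +9.9 × 2.1 = +20.79°C → T = 9.75°C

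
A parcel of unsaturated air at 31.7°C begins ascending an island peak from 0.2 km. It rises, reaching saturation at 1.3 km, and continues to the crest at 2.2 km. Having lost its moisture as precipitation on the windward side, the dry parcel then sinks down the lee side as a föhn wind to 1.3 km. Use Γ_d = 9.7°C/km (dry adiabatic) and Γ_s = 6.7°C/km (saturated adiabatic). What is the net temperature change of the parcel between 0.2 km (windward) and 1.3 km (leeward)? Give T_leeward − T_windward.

From 200 m to 1300 m (dry): cools by 9.7 × 1.1 = 10.67°C, giving 21.03°C.
From 1300 m to 2200 m (saturated): cools by 6.7 × 0.9 = 6.03°C, giving 15°C.
From 2200 m to 1300 m (dry descent): warms by 9.7 × 0.9 = 8.73°C, giving 23.73°C.
Net change vs windward start: 23.73 − 31.7 = -7.97°C

-7.97°C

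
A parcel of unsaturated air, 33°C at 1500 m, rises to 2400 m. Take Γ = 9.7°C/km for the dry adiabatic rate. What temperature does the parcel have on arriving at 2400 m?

1500 → 2400 m (dry adiabatic, 9.7°C/km): ΔT = -9.7 × 0.9 = -8.73°C → T = 24.27°C

24.27°C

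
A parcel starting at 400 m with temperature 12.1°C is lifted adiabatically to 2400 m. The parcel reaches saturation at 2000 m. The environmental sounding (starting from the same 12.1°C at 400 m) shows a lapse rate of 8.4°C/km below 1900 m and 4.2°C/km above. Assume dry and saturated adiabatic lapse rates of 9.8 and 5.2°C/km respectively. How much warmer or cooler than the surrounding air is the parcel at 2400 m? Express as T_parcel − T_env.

Parcel:
  400 → 2000 m (dry, 9.8°C/km): ΔT = -9.8 × 1.6 = -15.68°C → T = -3.58°C
  2000 → 2400 m (saturated, 5.2°C/km): ΔT = -5.2 × 0.4 = -2.08°C → T = -5.66°C
Environment:
  400 → 1900 m (environment, lower layer, 8.4°C/km): ΔT = -8.4 × 1.5 = -12.6°C → T = -0.5°C
  1900 → 2400 m (environment, upper layer, 4.2°C/km): ΔT = -4.2 × 0.5 = -2.1°C → T = -2.6°C
T_parcel − T_env = -5.66 − (-2.6) = -3.06°C

-3.06°C (parcel cooler than environment)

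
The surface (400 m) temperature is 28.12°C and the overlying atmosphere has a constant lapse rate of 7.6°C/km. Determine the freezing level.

Height above start = (28.12 − 0) / 7.6 = 3.7 km
Altitude = 400 m + 3700 m = 4100 m

4100 m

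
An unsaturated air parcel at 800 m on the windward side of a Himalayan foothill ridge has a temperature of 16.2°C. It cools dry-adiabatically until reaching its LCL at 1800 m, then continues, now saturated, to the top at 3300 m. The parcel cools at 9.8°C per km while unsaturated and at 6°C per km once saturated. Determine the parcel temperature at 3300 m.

Dry to 1800 m: -9.8 × 1 km = -9.8°C, so T = 6.4°C.
Saturated to 3300 m: -6 × 1.5 km = -9°C, so T = -2.6°C.

-2.6°C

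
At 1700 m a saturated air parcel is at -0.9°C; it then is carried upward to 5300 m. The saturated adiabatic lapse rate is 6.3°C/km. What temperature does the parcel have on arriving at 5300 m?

-23.58°C

1700 → 5300 m (saturated adiabatic, 6.3°C/km): ΔT = -6.3 × 3.6 = -22.68°C → T = -23.58°C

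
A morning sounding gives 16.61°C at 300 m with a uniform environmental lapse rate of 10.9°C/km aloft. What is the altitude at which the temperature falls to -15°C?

Height above start = (16.61 − (-15)) / 10.9 = 2.9 km
Altitude = 300 m + 2900 m = 3200 m

3200 m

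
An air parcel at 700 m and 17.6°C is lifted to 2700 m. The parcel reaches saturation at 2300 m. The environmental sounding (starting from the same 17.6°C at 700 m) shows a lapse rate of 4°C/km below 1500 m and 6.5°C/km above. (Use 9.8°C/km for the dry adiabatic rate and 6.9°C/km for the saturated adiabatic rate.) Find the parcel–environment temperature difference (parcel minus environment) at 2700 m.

-7.44°C (parcel cooler than environment)

Parcel:
  Dry to 2300 m: -9.8 × 1.6 km = -15.68°C, so T = 1.92°C.
  Saturated to 2700 m: -6.9 × 0.4 km = -2.76°C, so T = -0.84°C.
Environment:
  Environment, lower layer to 1500 m: -4 × 0.8 km = -3.2°C, so T = 14.4°C.
  Environment, upper layer to 2700 m: -6.5 × 1.2 km = -7.8°C, so T = 6.6°C.
T_parcel − T_env = -0.84 − 6.6 = -7.44°C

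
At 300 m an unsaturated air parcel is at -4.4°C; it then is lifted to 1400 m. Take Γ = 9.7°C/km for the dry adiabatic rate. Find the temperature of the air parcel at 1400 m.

300–1400 m, dry adiabatic: Δz = 1.1 km ⇒ ΔT = -10.67°C; T = -15.07°C

-15.07°C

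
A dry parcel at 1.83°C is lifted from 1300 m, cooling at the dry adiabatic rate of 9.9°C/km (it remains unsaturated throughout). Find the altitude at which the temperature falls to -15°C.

3000 m

Height above start = (1.83 − (-15)) / 9.9 = 1.7 km
Altitude = 1300 m + 1700 m = 3000 m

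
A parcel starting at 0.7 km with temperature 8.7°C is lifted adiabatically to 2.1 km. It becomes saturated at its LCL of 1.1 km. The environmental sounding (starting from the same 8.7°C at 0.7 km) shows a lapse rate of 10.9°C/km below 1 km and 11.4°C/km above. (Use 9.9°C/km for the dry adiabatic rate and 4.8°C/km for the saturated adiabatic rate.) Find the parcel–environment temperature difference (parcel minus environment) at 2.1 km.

Parcel:
  700–1100 m, dry: Δz = 0.4 km ⇒ ΔT = -3.96°C; T = 4.74°C
  1100–2100 m, saturated: Δz = 1 km ⇒ ΔT = -4.8°C; T = -0.06°C
Environment:
  700–1000 m, environment, lower layer: Δz = 0.3 km ⇒ ΔT = -3.27°C; T = 5.43°C
  1000–2100 m, environment, upper layer: Δz = 1.1 km ⇒ ΔT = -12.54°C; T = -7.11°C
T_parcel − T_env = -0.06 − (-7.11) = +7.05°C

+7.05°C (parcel warmer than environment)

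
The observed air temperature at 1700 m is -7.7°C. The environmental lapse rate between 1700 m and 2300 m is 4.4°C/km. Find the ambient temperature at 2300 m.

-10.34°C

Environmental to 2300 m: -4.4 × 0.6 km = -2.64°C, so T = -10.34°C.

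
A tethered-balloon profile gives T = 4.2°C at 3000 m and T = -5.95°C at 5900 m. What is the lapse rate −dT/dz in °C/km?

3.5°C/km

Γ = −ΔT/Δz = (4.2 − (-5.95)) / (5900 − 3000) m
  = 10.15°C / 2.9 km = 3.5°C/km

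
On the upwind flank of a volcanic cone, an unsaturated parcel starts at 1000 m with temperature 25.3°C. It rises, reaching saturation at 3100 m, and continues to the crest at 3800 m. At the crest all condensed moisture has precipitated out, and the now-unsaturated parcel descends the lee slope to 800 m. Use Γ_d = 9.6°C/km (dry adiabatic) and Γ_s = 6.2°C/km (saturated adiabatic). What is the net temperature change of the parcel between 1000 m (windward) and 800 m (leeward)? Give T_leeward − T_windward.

1000–3100 m, dry: Δz = 2.1 km ⇒ ΔT = -20.16°C; T = 5.14°C
3100–3800 m, saturated: Δz = 0.7 km ⇒ ΔT = -4.34°C; T = 0.8°C
3800–800 m, dry descent: Δz = 3 km ⇒ ΔT = +28.8°C; T = 29.6°C
Net change vs windward start: 29.6 − 25.3 = +4.3°C

+4.3°C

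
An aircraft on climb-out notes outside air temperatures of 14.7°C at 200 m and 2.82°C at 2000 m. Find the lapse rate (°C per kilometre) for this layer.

Γ = −ΔT/Δz = (14.7 − 2.82) / (2000 − 200) m
  = 11.88°C / 1.8 km = 6.6°C/km

6.6°C/km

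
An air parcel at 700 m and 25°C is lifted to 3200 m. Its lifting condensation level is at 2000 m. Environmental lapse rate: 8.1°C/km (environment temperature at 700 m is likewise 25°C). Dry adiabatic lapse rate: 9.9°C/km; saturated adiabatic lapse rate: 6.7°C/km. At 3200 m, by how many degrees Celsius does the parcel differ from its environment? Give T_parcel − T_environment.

-0.66°C (parcel cooler than environment)

Parcel:
  From 700 m to 2000 m (dry): cools by 9.9 × 1.3 = 12.87°C, giving 12.13°C.
  From 2000 m to 3200 m (saturated): cools by 6.7 × 1.2 = 8.04°C, giving 4.09°C.
Environment:
  From 700 m to 3200 m (environment): cools by 8.1 × 2.5 = 20.25°C, giving 4.75°C.
T_parcel − T_env = 4.09 − 4.75 = -0.66°C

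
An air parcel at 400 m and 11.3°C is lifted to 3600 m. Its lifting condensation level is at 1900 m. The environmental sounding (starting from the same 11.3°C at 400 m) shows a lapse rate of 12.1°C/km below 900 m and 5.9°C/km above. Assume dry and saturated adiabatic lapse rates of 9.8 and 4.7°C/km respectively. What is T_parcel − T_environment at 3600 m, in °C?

-0.71°C (parcel cooler than environment)

Parcel:
  400–1900 m, dry: Δz = 1.5 km ⇒ ΔT = -14.7°C; T = -3.4°C
  1900–3600 m, saturated: Δz = 1.7 km ⇒ ΔT = -7.99°C; T = -11.39°C
Environment:
  400–900 m, environment, lower layer: Δz = 0.5 km ⇒ ΔT = -6.05°C; T = 5.25°C
  900–3600 m, environment, upper layer: Δz = 2.7 km ⇒ ΔT = -15.93°C; T = -10.68°C
T_parcel − T_env = -11.39 − (-10.68) = -0.71°C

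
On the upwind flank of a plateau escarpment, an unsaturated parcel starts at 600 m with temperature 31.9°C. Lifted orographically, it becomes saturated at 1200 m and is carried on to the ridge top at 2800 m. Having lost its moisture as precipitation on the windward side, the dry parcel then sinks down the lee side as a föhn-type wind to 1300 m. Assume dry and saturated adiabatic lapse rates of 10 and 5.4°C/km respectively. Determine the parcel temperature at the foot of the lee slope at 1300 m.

600 → 1200 m (dry, 10°C/km): ΔT = -10 × 0.6 = -6°C → T = 25.9°C
1200 → 2800 m (saturated, 5.4°C/km): ΔT = -5.4 × 1.6 = -8.64°C → T = 17.26°C
2800 → 1300 m (dry descent, 10°C/km): ΔT = +10 × 1.5 = +15°C → T = 32.26°C

32.26°C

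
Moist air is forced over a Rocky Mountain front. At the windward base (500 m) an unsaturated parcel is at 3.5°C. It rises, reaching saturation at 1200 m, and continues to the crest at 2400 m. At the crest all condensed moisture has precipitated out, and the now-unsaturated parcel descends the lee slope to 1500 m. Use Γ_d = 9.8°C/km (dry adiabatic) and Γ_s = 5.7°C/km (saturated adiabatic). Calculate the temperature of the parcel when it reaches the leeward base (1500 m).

500–1200 m, dry: Δz = 0.7 km ⇒ ΔT = -6.86°C; T = -3.36°C
1200–2400 m, saturated: Δz = 1.2 km ⇒ ΔT = -6.84°C; T = -10.2°C
2400–1500 m, dry descent: Δz = 0.9 km ⇒ ΔT = +8.82°C; T = -1.38°C

-1.38°C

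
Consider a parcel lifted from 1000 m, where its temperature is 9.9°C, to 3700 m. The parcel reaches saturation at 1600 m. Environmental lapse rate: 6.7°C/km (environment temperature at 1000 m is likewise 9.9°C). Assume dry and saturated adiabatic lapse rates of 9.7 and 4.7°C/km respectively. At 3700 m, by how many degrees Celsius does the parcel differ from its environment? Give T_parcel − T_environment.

+2.4°C (parcel warmer than environment)

Parcel:
  Dry to 1600 m: -9.7 × 0.6 km = -5.82°C, so T = 4.08°C.
  Saturated to 3700 m: -4.7 × 2.1 km = -9.87°C, so T = -5.79°C.
Environment:
  Environment to 3700 m: -6.7 × 2.7 km = -18.09°C, so T = -8.19°C.
T_parcel − T_env = -5.79 − (-8.19) = +2.4°C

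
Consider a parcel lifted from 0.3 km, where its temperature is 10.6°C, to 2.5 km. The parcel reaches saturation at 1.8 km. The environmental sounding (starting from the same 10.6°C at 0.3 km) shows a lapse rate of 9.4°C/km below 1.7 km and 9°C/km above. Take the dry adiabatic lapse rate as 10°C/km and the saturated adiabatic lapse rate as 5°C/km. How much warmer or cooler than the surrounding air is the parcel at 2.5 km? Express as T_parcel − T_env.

+1.86°C (parcel warmer than environment)

Parcel:
  300–1800 m, dry: Δz = 1.5 km ⇒ ΔT = -15°C; T = -4.4°C
  1800–2500 m, saturated: Δz = 0.7 km ⇒ ΔT = -3.5°C; T = -7.9°C
Environment:
  300–1700 m, environment, lower layer: Δz = 1.4 km ⇒ ΔT = -13.16°C; T = -2.56°C
  1700–2500 m, environment, upper layer: Δz = 0.8 km ⇒ ΔT = -7.2°C; T = -9.76°C
T_parcel − T_env = -7.9 − (-9.76) = +1.86°C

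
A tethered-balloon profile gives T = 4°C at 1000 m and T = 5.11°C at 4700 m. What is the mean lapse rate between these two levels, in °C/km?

Γ = −ΔT/Δz = (4 − 5.11) / (4700 − 1000) m
  = -1.11°C / 3.7 km = -0.3°C/km

-0.3°C/km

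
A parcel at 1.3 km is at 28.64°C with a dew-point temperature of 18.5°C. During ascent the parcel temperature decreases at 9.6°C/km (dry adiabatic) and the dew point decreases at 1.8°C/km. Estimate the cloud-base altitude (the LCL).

2.6 km

T and T_d converge at 9.6 − 1.8 = 7.8°C per km
Height above start = (28.64 − 18.5) / 7.8 = 1.3 km
LCL altitude = 1300 m + 1300 m = 2600 m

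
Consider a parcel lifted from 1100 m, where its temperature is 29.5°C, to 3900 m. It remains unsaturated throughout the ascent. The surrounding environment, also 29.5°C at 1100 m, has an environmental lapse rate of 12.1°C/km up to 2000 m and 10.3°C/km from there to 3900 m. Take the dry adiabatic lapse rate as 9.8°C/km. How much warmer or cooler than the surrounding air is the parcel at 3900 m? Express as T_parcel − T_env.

Parcel:
  1100–3900 m, dry: Δz = 2.8 km ⇒ ΔT = -27.44°C; T = 2.06°C
Environment:
  1100–2000 m, environment, lower layer: Δz = 0.9 km ⇒ ΔT = -10.89°C; T = 18.61°C
  2000–3900 m, environment, upper layer: Δz = 1.9 km ⇒ ΔT = -19.57°C; T = -0.96°C
T_parcel − T_env = 2.06 − (-0.96) = +3.02°C

+3.02°C (parcel warmer than environment)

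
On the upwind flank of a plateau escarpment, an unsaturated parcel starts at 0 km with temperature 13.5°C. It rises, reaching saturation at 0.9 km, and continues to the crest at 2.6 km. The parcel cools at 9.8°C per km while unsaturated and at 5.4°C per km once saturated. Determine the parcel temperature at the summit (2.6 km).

-4.5°C

0–900 m, dry: Δz = 0.9 km ⇒ ΔT = -8.82°C; T = 4.68°C
900–2600 m, saturated: Δz = 1.7 km ⇒ ΔT = -9.18°C; T = -4.5°C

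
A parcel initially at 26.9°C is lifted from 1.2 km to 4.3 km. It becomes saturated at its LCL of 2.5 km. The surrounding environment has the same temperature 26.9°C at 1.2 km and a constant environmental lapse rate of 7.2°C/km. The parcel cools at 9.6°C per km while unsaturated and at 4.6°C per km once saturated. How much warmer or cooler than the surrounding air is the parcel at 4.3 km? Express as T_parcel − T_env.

+1.56°C (parcel warmer than environment)

Parcel:
  Dry to 2500 m: -9.6 × 1.3 km = -12.48°C, so T = 14.42°C.
  Saturated to 4300 m: -4.6 × 1.8 km = -8.28°C, so T = 6.14°C.
Environment:
  Environment to 4300 m: -7.2 × 3.1 km = -22.32°C, so T = 4.58°C.
T_parcel − T_env = 6.14 − 4.58 = +1.56°C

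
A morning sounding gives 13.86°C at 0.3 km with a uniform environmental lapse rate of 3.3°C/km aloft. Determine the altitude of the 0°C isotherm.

Height above start = (13.86 − 0) / 3.3 = 4.2 km
Altitude = 300 m + 4200 m = 4500 m

4.5 km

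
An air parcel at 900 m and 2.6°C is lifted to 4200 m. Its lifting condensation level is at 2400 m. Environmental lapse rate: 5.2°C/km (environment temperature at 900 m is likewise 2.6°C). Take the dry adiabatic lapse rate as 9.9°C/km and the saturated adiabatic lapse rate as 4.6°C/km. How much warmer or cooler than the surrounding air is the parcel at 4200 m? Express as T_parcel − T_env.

-5.97°C (parcel cooler than environment)

Parcel:
  Dry to 2400 m: -9.9 × 1.5 km = -14.85°C, so T = -12.25°C.
  Saturated to 4200 m: -4.6 × 1.8 km = -8.28°C, so T = -20.53°C.
Environment:
  Environment to 4200 m: -5.2 × 3.3 km = -17.16°C, so T = -14.56°C.
T_parcel − T_env = -20.53 − (-14.56) = -5.97°C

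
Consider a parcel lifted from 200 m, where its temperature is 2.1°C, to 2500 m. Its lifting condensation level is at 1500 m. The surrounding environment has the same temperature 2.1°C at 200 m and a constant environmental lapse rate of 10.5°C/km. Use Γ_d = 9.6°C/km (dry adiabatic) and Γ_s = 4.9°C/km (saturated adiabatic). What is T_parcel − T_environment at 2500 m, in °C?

+6.77°C (parcel warmer than environment)

Parcel:
  Dry to 1500 m: -9.6 × 1.3 km = -12.48°C, so T = -10.38°C.
  Saturated to 2500 m: -4.9 × 1 km = -4.9°C, so T = -15.28°C.
Environment:
  Environment to 2500 m: -10.5 × 2.3 km = -24.15°C, so T = -22.05°C.
T_parcel − T_env = -15.28 − (-22.05) = +6.77°C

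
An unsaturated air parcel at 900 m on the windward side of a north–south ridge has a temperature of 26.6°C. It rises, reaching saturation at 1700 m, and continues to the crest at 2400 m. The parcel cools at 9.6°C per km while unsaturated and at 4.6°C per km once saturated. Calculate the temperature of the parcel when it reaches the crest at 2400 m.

15.7°C

From 900 m to 1700 m (dry): cools by 9.6 × 0.8 = 7.68°C, giving 18.92°C.
From 1700 m to 2400 m (saturated): cools by 4.6 × 0.7 = 3.22°C, giving 15.7°C.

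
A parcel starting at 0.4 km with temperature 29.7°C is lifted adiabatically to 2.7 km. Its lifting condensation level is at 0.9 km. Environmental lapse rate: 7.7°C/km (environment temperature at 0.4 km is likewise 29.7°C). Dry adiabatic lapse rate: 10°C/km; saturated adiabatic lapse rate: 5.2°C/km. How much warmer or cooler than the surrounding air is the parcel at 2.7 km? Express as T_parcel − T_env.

Parcel:
  400–900 m, dry: Δz = 0.5 km ⇒ ΔT = -5°C; T = 24.7°C
  900–2700 m, saturated: Δz = 1.8 km ⇒ ΔT = -9.36°C; T = 15.34°C
Environment:
  400–2700 m, environment: Δz = 2.3 km ⇒ ΔT = -17.71°C; T = 11.99°C
T_parcel − T_env = 15.34 − 11.99 = +3.35°C

+3.35°C (parcel warmer than environment)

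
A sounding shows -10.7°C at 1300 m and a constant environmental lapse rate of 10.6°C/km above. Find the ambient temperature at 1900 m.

-17.06°C

From 1300 m to 1900 m (environmental): cools by 10.6 × 0.6 = 6.36°C, giving -17.06°C.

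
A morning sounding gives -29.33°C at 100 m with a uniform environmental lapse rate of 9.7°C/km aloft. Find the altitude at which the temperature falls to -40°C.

Height above start = (-29.33 − (-40)) / 9.7 = 1.1 km
Altitude = 100 m + 1100 m = 1200 m

1200 m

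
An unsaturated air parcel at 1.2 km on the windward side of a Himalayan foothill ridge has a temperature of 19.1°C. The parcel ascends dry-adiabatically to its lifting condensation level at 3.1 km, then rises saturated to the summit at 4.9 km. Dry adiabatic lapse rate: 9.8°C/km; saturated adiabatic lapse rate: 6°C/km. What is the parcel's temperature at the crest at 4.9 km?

From 1200 m to 3100 m (dry): cools by 9.8 × 1.9 = 18.62°C, giving 0.48°C.
From 3100 m to 4900 m (saturated): cools by 6 × 1.8 = 10.8°C, giving -10.32°C.

-10.32°C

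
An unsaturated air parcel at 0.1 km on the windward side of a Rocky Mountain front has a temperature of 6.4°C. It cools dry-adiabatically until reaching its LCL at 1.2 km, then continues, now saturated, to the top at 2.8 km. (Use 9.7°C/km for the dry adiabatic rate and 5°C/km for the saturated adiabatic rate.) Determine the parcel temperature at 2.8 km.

From 100 m to 1200 m (dry): cools by 9.7 × 1.1 = 10.67°C, giving -4.27°C.
From 1200 m to 2800 m (saturated): cools by 5 × 1.6 = 8°C, giving -12.27°C.

-12.27°C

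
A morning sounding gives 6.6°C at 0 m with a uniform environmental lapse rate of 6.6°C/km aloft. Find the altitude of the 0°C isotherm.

Height above start = (6.6 − 0) / 6.6 = 1 km
Altitude = 0 m + 1000 m = 1000 m

1000 m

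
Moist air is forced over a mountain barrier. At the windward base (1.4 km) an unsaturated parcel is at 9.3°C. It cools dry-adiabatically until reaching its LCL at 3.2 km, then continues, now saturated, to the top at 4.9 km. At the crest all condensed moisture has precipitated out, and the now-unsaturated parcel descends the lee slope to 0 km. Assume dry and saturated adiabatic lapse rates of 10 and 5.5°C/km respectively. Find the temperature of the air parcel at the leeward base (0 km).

Dry to 3200 m: -10 × 1.8 km = -18°C, so T = -8.7°C.
Saturated to 4900 m: -5.5 × 1.7 km = -9.35°C, so T = -18.05°C.
Dry descent to 0 m: +10 × 4.9 km = +49°C, so T = 30.95°C.

30.95°C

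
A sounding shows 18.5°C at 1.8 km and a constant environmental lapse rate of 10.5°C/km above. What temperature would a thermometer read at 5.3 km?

From 1800 m to 5300 m (environmental): cools by 10.5 × 3.5 = 36.75°C, giving -18.25°C.

-18.25°C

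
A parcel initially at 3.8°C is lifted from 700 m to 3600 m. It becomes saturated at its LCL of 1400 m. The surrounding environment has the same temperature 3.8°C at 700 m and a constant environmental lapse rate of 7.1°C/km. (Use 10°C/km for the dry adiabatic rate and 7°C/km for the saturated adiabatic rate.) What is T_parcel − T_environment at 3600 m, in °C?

-1.81°C (parcel cooler than environment)

Parcel:
  700–1400 m, dry: Δz = 0.7 km ⇒ ΔT = -7°C; T = -3.2°C
  1400–3600 m, saturated: Δz = 2.2 km ⇒ ΔT = -15.4°C; T = -18.6°C
Environment:
  700–3600 m, environment: Δz = 2.9 km ⇒ ΔT = -20.59°C; T = -16.79°C
T_parcel − T_env = -18.6 − (-16.79) = -1.81°C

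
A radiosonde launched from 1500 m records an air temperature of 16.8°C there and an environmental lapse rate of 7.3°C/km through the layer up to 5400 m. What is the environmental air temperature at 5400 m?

Environmental to 5400 m: -7.3 × 3.9 km = -28.47°C, so T = -11.67°C.

-11.67°C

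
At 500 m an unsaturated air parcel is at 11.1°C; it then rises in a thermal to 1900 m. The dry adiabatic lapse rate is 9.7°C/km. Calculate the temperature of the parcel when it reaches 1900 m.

500–1900 m, dry adiabatic: Δz = 1.4 km ⇒ ΔT = -13.58°C; T = -2.48°C

-2.48°C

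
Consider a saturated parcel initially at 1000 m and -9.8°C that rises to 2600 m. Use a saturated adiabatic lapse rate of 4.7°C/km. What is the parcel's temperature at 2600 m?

1000 → 2600 m (saturated adiabatic, 4.7°C/km): ΔT = -4.7 × 1.6 = -7.52°C → T = -17.32°C

-17.32°C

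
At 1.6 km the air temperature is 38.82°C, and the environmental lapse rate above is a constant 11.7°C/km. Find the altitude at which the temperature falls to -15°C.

Height above start = (38.82 − (-15)) / 11.7 = 4.6 km
Altitude = 1600 m + 4600 m = 6200 m

6.2 km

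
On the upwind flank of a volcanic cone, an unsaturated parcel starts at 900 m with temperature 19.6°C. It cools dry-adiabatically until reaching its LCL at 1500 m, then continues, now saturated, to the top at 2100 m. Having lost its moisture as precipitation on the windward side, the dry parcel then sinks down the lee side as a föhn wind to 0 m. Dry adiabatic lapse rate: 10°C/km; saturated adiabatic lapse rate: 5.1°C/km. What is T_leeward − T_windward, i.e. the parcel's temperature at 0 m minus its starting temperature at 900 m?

+11.94°C

900–1500 m, dry: Δz = 0.6 km ⇒ ΔT = -6°C; T = 13.6°C
1500–2100 m, saturated: Δz = 0.6 km ⇒ ΔT = -3.06°C; T = 10.54°C
2100–0 m, dry descent: Δz = 2.1 km ⇒ ΔT = +21°C; T = 31.54°C
Net change vs windward start: 31.54 − 19.6 = +11.94°C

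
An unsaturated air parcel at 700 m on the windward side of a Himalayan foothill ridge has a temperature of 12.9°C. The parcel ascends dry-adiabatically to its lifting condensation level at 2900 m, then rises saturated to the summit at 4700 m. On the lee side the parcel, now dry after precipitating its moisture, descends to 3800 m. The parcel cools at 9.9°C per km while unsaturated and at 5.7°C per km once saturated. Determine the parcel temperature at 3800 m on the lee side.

-10.23°C

700 → 2900 m (dry, 9.9°C/km): ΔT = -9.9 × 2.2 = -21.78°C → T = -8.88°C
2900 → 4700 m (saturated, 5.7°C/km): ΔT = -5.7 × 1.8 = -10.26°C → T = -19.14°C
4700 → 3800 m (dry descent, 9.9°C/km): ΔT = +9.9 × 0.9 = +8.91°C → T = -10.23°C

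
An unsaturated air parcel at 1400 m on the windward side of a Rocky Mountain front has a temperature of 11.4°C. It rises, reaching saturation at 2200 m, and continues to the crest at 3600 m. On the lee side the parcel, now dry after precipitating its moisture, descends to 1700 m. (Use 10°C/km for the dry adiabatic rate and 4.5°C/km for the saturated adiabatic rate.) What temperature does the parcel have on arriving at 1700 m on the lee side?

16.1°C

From 1400 m to 2200 m (dry): cools by 10 × 0.8 = 8°C, giving 3.4°C.
From 2200 m to 3600 m (saturated): cools by 4.5 × 1.4 = 6.3°C, giving -2.9°C.
From 3600 m to 1700 m (dry descent): warms by 10 × 1.9 = 19°C, giving 16.1°C.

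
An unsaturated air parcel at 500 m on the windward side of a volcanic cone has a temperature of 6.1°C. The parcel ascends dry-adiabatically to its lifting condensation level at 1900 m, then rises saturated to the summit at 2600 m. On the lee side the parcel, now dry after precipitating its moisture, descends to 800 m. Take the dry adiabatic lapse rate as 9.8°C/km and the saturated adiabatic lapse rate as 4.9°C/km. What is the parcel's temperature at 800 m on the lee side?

6.59°C

Dry to 1900 m: -9.8 × 1.4 km = -13.72°C, so T = -7.62°C.
Saturated to 2600 m: -4.9 × 0.7 km = -3.43°C, so T = -11.05°C.
Dry descent to 800 m: +9.8 × 1.8 km = +17.64°C, so T = 6.59°C.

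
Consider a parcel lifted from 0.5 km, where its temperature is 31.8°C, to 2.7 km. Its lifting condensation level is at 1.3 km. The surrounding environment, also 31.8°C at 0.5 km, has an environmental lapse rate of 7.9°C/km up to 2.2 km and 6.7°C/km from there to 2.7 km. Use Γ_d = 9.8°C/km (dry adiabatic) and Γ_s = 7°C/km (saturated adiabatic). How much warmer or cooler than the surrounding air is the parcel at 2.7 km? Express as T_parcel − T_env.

-0.86°C (parcel cooler than environment)

Parcel:
  Dry to 1300 m: -9.8 × 0.8 km = -7.84°C, so T = 23.96°C.
  Saturated to 2700 m: -7 × 1.4 km = -9.8°C, so T = 14.16°C.
Environment:
  Environment, lower layer to 2200 m: -7.9 × 1.7 km = -13.43°C, so T = 18.37°C.
  Environment, upper layer to 2700 m: -6.7 × 0.5 km = -3.35°C, so T = 15.02°C.
T_parcel − T_env = 14.16 − 15.02 = -0.86°C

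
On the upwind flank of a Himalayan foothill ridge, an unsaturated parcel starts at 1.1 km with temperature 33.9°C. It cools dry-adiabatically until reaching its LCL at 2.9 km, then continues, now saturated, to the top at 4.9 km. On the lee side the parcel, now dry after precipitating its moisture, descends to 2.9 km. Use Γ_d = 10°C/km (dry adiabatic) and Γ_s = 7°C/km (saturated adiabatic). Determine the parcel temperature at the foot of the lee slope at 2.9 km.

1100 → 2900 m (dry, 10°C/km): ΔT = -10 × 1.8 = -18°C → T = 15.9°C
2900 → 4900 m (saturated, 7°C/km): ΔT = -7 × 2 = -14°C → T = 1.9°C
4900 → 2900 m (dry descent, 10°C/km): ΔT = +10 × 2 = +20°C → T = 21.9°C

21.9°C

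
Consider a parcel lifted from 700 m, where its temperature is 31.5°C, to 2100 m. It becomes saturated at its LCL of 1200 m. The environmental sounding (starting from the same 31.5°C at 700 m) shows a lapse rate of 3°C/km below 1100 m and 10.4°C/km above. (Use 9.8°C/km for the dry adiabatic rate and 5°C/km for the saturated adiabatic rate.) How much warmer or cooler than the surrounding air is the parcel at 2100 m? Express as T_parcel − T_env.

Parcel:
  Dry to 1200 m: -9.8 × 0.5 km = -4.9°C, so T = 26.6°C.
  Saturated to 2100 m: -5 × 0.9 km = -4.5°C, so T = 22.1°C.
Environment:
  Environment, lower layer to 1100 m: -3 × 0.4 km = -1.2°C, so T = 30.3°C.
  Environment, upper layer to 2100 m: -10.4 × 1 km = -10.4°C, so T = 19.9°C.
T_parcel − T_env = 22.1 − 19.9 = +2.2°C

+2.2°C (parcel warmer than environment)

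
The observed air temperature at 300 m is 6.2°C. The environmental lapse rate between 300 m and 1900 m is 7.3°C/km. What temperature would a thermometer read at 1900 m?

300 → 1900 m (environmental, 7.3°C/km): ΔT = -7.3 × 1.6 = -11.68°C → T = -5.48°C

-5.48°C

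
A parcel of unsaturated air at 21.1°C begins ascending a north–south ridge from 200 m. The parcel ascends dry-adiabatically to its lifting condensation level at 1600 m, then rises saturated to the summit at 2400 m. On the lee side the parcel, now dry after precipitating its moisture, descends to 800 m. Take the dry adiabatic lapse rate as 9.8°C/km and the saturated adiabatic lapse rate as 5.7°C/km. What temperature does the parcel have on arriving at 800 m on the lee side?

200 → 1600 m (dry, 9.8°C/km): ΔT = -9.8 × 1.4 = -13.72°C → T = 7.38°C
1600 → 2400 m (saturated, 5.7°C/km): ΔT = -5.7 × 0.8 = -4.56°C → T = 2.82°C
2400 → 800 m (dry descent, 9.8°C/km): ΔT = +9.8 × 1.6 = +15.68°C → T = 18.5°C

18.5°C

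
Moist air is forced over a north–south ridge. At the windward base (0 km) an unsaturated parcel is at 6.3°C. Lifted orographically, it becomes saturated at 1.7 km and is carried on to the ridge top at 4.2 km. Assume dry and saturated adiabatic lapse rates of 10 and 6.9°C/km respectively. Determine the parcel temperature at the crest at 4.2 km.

From 0 m to 1700 m (dry): cools by 10 × 1.7 = 17°C, giving -10.7°C.
From 1700 m to 4200 m (saturated): cools by 6.9 × 2.5 = 17.25°C, giving -27.95°C.

-27.95°C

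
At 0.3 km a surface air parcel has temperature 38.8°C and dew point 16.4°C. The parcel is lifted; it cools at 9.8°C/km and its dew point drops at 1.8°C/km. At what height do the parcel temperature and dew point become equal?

3.1 km

T and T_d converge at 9.8 − 1.8 = 8°C per km
Height above start = (38.8 − 16.4) / 8 = 2.8 km
LCL altitude = 300 m + 2800 m = 3100 m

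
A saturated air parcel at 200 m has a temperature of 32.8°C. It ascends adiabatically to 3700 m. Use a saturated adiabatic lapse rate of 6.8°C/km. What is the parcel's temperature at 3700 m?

200–3700 m, saturated adiabatic: Δz = 3.5 km ⇒ ΔT = -23.8°C; T = 9°C

9°C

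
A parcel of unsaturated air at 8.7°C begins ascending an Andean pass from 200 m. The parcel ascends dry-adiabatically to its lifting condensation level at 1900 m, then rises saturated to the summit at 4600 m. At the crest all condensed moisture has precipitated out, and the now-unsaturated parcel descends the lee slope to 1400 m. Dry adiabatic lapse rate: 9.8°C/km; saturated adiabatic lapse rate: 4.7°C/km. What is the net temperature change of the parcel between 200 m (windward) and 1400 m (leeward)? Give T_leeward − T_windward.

+2.01°C

Dry to 1900 m: -9.8 × 1.7 km = -16.66°C, so T = -7.96°C.
Saturated to 4600 m: -4.7 × 2.7 km = -12.69°C, so T = -20.65°C.
Dry descent to 1400 m: +9.8 × 3.2 km = +31.36°C, so T = 10.71°C.
Net change vs windward start: 10.71 − 8.7 = +2.01°C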